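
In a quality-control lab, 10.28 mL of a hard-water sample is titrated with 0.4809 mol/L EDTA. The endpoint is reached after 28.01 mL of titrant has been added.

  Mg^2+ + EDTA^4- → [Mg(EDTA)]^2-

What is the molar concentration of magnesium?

n(EDTA) = 0.02801 L × 0.4809 mol/L = 0.01347 mol
n(Mg2+) = 0.01347 mol (1:1 mole ratio)
[Mg2+] = 0.01347 mol / 0.01028 L = 1.310 mol/L

1.310 mol/L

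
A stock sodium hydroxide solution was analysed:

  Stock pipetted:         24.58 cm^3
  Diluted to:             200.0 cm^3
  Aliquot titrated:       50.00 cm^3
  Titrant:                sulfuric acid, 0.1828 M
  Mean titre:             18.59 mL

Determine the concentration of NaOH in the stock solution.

1.106 M

2 NaOH + H2SO4 → Na2SO4 + 2 H2O
n(H2SO4) = 0.01859 × 0.1828 = 3.398 × 10^-3 mol
From the 2:1 ratio, n(NaOH) in the aliquot = 2/1 × 3.398 × 10^-3 = 6.797 × 10^-3 mol
[NaOH]_dilute = 6.797 × 10^-3 / 0.05000 = 0.1359 mol/L
Dilution factor = 200.0 / 24.58 = 8.137
[NaOH]_stock = 0.1359 × 8.137 = 1.106 mol/L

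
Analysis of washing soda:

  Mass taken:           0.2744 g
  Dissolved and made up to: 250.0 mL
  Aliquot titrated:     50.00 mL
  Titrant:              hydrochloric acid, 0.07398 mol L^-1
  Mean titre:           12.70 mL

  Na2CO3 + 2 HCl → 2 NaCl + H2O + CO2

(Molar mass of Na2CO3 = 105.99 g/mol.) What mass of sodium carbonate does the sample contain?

0.2490 g

n(HCl) per titration = 0.01270 × 0.07398 = 9.395 × 10^-4 mol
From the 1:2 ratio, n(Na2CO3) in each aliquot = 1/2 × 9.395 × 10^-4 = 4.698 × 10^-4 mol
n(Na2CO3) in the whole flask = 4.698 × 10^-4 × 250.0/50.00 = 2.349 × 10^-3 mol
mass of Na2CO3 = 2.349 × 10^-3 × 105.99 = 0.2490 g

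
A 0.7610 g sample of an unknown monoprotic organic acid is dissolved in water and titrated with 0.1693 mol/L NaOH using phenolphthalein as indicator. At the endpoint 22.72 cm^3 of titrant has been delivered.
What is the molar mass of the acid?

197.8 g/mol

n(NaOH) = 0.02272 L × 0.1693 mol/L = 3.846 × 10^-3 mol
n(HA) = 3.846 × 10^-3 mol (1:1 ratio)
M = m / n = 0.7610 g / 3.846 × 10^-3 mol = 197.8 g/mol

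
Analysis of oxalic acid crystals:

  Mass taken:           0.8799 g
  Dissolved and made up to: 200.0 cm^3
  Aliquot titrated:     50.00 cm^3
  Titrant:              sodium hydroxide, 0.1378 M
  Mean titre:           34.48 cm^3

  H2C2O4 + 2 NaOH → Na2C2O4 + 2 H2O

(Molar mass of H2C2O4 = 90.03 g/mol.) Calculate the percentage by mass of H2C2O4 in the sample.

97.23 %

n(NaOH) per titration = 0.03448 × 0.1378 = 4.751 × 10^-3 mol
From the 1:2 ratio, n(H2C2O4) in each aliquot = 1/2 × 4.751 × 10^-3 = 2.376 × 10^-3 mol
n(H2C2O4) in the whole flask = 2.376 × 10^-3 × 200.0/50.00 = 9.503 × 10^-3 mol
mass of H2C2O4 = 9.503 × 10^-3 × 90.03 = 0.8555 g
% H2C2O4 = 0.8555 / 0.8799 × 100 = 97.23 %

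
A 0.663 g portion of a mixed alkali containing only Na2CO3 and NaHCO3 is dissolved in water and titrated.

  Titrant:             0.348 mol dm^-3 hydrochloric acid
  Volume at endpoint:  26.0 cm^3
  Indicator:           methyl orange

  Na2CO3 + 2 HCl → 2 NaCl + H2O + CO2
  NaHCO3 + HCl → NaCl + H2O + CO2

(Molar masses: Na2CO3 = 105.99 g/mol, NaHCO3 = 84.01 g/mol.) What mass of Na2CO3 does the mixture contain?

0.166 g

n(HCl) = 0.0260 × 0.348 = 9.05 × 10^-3 mol
Let x = n(Na2CO3), y = n(NaHCO3).
Titrant: 2x + 1y = 9.05 × 10^-3;  mass: 105.99x + 84.01y = 0.663
Solving, x = 1.57 × 10^-3 mol, y = 5.92 × 10^-3 mol
mass of Na2CO3 = 1.57 × 10^-3 × 105.99 = 0.166 g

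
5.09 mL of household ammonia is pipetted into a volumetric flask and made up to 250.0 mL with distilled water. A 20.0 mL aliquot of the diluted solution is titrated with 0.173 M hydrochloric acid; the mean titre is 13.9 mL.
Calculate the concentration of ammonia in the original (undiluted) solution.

NH3 + HCl → NH4Cl
n(HCl) = 0.0139 × 0.173 = 2.40 × 10^-3 mol
n(NH3) in the aliquot = 2.40 × 10^-3 mol (1:1 ratio)
[NH3]_dilute = 2.40 × 10^-3 / 0.0200 = 0.120 mol/L
Dilution factor = 250.0 / 5.09 = 49.12
[NH3]_stock = 0.120 × 49.12 = 5.91 mol/L

5.91 M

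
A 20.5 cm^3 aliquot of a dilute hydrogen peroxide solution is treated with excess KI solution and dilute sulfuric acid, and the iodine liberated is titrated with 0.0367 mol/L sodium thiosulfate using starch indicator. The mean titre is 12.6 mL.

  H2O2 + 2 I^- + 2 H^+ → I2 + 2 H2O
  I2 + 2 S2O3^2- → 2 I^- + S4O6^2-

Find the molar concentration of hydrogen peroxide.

n(S2O3^2-) = 0.0126 × 0.0367 = 4.62 × 10^-4 mol
n(I2) = n(S2O3^2-)/2 = 2.31 × 10^-4 mol
n(H2O2) in the aliquot = 2.31 × 10^-4 mol (1:1 ratio)
[H2O2] = 2.31 × 10^-4 / 0.0205 = 0.0113 mol/L

0.0113 mol/L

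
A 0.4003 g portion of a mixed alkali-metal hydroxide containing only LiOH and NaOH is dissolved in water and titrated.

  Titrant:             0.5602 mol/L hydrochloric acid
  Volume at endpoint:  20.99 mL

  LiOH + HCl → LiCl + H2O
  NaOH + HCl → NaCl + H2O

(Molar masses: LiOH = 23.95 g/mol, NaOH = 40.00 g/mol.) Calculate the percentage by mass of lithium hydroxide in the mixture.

n(HCl) = 0.02099 × 0.5602 = 0.01176 mol
Let x = n(LiOH), y = n(NaOH).
Titrant: 1x + 1y = 0.01176;  mass: 23.95x + 40.00y = 0.4003
Solving, x = 4.364 × 10^-3 mol, y = 7.394 × 10^-3 mol
mass of LiOH = 4.364 × 10^-3 × 23.95 = 0.1045 g
% LiOH = 0.1045 / 0.4003 × 100 = 26.11 %

26.11 %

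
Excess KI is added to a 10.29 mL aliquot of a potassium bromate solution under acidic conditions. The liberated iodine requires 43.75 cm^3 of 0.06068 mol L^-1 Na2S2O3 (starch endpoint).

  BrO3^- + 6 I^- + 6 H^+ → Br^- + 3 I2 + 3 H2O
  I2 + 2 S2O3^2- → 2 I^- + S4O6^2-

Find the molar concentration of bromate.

n(S2O3^2-) = 0.04375 × 0.06068 = 2.655 × 10^-3 mol
n(I2) = n(S2O3^2-)/2 = 1.327 × 10^-3 mol
From the 1:3 ratio, n(BrO3^-) in the aliquot = 1/3 × 1.327 × 10^-3 = 4.425 × 10^-4 mol
[BrO3^-] = 4.425 × 10^-4 / 0.01029 = 0.04300 mol/L

0.04300 mol/L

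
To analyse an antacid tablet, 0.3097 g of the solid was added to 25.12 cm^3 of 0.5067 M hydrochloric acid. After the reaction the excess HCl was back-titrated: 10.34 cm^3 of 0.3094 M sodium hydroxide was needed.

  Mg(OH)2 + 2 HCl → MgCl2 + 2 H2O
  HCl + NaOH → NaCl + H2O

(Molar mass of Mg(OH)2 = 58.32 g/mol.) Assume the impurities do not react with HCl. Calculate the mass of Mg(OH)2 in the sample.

0.2779 g

n(HCl) added = 0.02512 × 0.5067 = 0.01273 mol
n(NaOH) used in back-titration = 0.01034 × 0.3094 = 3.199 × 10^-3 mol
n(HCl) left over = 3.199 × 10^-3 mol (1:1 ratio)
n(HCl) consumed by analyte = 0.01273 − 3.199 × 10^-3 = 9.529 × 10^-3 mol
From the 1:2 ratio, n(Mg(OH)2) = 1/2 × 9.529 × 10^-3 = 4.765 × 10^-3 mol
mass of Mg(OH)2 = 4.765 × 10^-3 × 58.32 = 0.2779 g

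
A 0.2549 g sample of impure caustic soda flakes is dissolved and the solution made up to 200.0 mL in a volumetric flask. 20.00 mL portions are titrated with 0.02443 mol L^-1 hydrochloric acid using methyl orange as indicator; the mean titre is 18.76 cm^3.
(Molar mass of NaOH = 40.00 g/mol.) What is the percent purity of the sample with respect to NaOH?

71.92 %

NaOH + HCl → NaCl + H2O
n(HCl) per titration = 0.01876 × 0.02443 = 4.583 × 10^-4 mol
n(NaOH) in each aliquot = 4.583 × 10^-4 mol (1:1 ratio)
n(NaOH) in the whole flask = 4.583 × 10^-4 × 200.0/20.00 = 4.583 × 10^-3 mol
mass of NaOH = 4.583 × 10^-3 × 40.00 = 0.1833 g
% NaOH = 0.1833 / 0.2549 × 100 = 71.92 %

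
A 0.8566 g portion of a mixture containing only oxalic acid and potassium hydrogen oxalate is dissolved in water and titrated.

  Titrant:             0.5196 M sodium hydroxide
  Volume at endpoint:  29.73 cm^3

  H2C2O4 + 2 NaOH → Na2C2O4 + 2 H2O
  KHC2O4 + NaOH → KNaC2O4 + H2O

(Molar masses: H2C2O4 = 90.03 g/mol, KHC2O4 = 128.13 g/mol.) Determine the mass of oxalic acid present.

0.6081 g

n(NaOH) = 0.02973 × 0.5196 = 0.01545 mol
Let x = n(H2C2O4), y = n(KHC2O4).
Titrant: 2x + 1y = 0.01545;  mass: 90.03x + 128.13y = 0.8566
Solving, x = 6.754 × 10^-3 mol, y = 1.940 × 10^-3 mol
mass of H2C2O4 = 6.754 × 10^-3 × 90.03 = 0.6081 g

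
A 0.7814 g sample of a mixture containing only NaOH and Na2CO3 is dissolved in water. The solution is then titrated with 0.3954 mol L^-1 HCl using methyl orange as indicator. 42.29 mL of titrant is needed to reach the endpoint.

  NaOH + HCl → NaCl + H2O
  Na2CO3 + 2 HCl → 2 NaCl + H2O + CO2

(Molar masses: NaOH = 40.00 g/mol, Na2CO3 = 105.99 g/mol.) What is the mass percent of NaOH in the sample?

n(HCl) = 0.04229 × 0.3954 = 0.01672 mol
Let x = n(NaOH), y = n(Na2CO3).
Titrant: 1x + 2y = 0.01672;  mass: 40.00x + 105.99y = 0.7814
Solving, x = 8.061 × 10^-3 mol, y = 4.330 × 10^-3 mol
mass of NaOH = 8.061 × 10^-3 × 40.00 = 0.3224 g
% NaOH = 0.3224 / 0.7814 × 100 = 41.26 %

41.26 %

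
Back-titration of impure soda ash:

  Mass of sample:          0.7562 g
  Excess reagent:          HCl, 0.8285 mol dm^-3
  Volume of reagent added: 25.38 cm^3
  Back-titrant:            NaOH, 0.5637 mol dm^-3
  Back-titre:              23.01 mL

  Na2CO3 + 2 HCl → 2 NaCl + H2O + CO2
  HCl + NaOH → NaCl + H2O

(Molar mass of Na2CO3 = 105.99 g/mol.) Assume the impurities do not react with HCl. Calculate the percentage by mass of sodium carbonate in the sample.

56.46 %

n(HCl) added = 0.02538 × 0.8285 = 0.02103 mol
n(NaOH) used in back-titration = 0.02301 × 0.5637 = 0.01297 mol
n(HCl) left over = 0.01297 mol (1:1 ratio)
n(HCl) consumed by analyte = 0.02103 − 0.01297 = 8.057 × 10^-3 mol
From the 1:2 ratio, n(Na2CO3) = 1/2 × 8.057 × 10^-3 = 4.028 × 10^-3 mol
mass of Na2CO3 = 4.028 × 10^-3 × 105.99 = 0.4270 g
% Na2CO3 = 0.4270 / 0.7562 × 100 = 56.46 %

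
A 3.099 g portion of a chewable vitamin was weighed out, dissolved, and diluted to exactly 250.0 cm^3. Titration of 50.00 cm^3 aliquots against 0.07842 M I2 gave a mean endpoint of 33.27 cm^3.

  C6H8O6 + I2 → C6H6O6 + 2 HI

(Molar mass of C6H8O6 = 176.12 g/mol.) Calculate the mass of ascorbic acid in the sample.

2.298 g

n(I2) per titration = 0.03327 × 0.07842 = 2.609 × 10^-3 mol
n(C6H8O6) in each aliquot = 2.609 × 10^-3 mol (1:1 ratio)
n(C6H8O6) in the whole flask = 2.609 × 10^-3 × 250.0/50.00 = 0.01305 mol
mass of C6H8O6 = 0.01305 × 176.12 = 2.298 g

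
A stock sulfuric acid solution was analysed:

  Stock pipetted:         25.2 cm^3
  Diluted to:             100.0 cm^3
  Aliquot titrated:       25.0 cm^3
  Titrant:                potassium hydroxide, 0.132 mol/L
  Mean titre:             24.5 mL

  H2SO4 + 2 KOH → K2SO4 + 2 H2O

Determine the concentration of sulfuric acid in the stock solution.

0.257 mol/L

n(KOH) = 0.0245 × 0.132 = 3.23 × 10^-3 mol
From the 1:2 ratio, n(H2SO4) in the aliquot = 1/2 × 3.23 × 10^-3 = 1.62 × 10^-3 mol
[H2SO4]_dilute = 1.62 × 10^-3 / 0.0250 = 0.0647 mol/L
Dilution factor = 100.0 / 25.2 = 3.968
[H2SO4]_stock = 0.0647 × 3.968 = 0.257 mol/L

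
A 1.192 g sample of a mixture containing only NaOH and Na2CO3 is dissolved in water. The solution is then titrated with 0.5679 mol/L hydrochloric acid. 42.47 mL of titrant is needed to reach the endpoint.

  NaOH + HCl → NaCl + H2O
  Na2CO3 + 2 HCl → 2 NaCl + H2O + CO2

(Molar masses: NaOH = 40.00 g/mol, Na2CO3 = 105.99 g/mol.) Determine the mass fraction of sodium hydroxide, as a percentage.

22.25 %

n(HCl) = 0.04247 × 0.5679 = 0.02412 mol
Let x = n(NaOH), y = n(Na2CO3).
Titrant: 1x + 2y = 0.02412;  mass: 40.00x + 105.99y = 1.192
Solving, x = 6.631 × 10^-3 mol, y = 8.744 × 10^-3 mol
mass of NaOH = 6.631 × 10^-3 × 40.00 = 0.2652 g
% NaOH = 0.2652 / 1.192 × 100 = 22.25 %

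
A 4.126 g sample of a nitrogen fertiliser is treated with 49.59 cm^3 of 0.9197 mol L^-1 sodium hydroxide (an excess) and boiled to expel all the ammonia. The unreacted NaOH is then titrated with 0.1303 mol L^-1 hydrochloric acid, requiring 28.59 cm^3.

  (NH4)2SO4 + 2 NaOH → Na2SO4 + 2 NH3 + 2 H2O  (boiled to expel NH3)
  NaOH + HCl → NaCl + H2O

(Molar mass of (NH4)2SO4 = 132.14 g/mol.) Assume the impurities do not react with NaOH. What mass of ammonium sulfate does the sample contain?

2.767 g

n(NaOH) added = 0.04959 × 0.9197 = 0.04561 mol
n(HCl) used in back-titration = 0.02859 × 0.1303 = 3.725 × 10^-3 mol
n(NaOH) left over = 3.725 × 10^-3 mol (1:1 ratio)
n(NaOH) consumed by analyte = 0.04561 − 3.725 × 10^-3 = 0.04188 mol
From the 1:2 ratio, n((NH4)2SO4) = 1/2 × 0.04188 = 0.02094 mol
mass of (NH4)2SO4 = 0.02094 × 132.14 = 2.767 g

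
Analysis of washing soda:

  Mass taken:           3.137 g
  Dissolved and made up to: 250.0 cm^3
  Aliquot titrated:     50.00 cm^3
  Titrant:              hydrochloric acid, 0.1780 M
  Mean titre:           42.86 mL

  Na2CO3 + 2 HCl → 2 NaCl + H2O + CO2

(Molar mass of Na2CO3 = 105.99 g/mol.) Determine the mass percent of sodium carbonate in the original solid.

64.44 %

n(HCl) per titration = 0.04286 × 0.1780 = 7.629 × 10^-3 mol
From the 1:2 ratio, n(Na2CO3) in each aliquot = 1/2 × 7.629 × 10^-3 = 3.815 × 10^-3 mol
n(Na2CO3) in the whole flask = 3.815 × 10^-3 × 250.0/50.00 = 0.01907 mol
mass of Na2CO3 = 0.01907 × 105.99 = 2.022 g
% Na2CO3 = 2.022 / 3.137 × 100 = 64.44 %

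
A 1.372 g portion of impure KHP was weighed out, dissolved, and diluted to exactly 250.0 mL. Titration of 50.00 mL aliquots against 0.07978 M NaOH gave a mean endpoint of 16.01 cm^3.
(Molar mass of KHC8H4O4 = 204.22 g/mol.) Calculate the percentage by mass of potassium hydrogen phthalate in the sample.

95.06 %

KHC8H4O4 + NaOH → KNaC8H4O4 + H2O
n(NaOH) per titration = 0.01601 × 0.07978 = 1.277 × 10^-3 mol
n(KHC8H4O4) in each aliquot = 1.277 × 10^-3 mol (1:1 ratio)
n(KHC8H4O4) in the whole flask = 1.277 × 10^-3 × 250.0/50.00 = 6.386 × 10^-3 mol
mass of KHC8H4O4 = 6.386 × 10^-3 × 204.22 = 1.304 g
% KHC8H4O4 = 1.304 / 1.372 × 100 = 95.06 %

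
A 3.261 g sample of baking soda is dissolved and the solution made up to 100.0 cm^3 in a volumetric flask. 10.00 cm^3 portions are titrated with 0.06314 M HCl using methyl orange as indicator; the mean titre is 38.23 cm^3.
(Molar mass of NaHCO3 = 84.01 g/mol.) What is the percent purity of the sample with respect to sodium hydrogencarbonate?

NaHCO3 + HCl → NaCl + H2O + CO2
n(HCl) per titration = 0.03823 × 0.06314 = 2.414 × 10^-3 mol
n(NaHCO3) in each aliquot = 2.414 × 10^-3 mol (1:1 ratio)
n(NaHCO3) in the whole flask = 2.414 × 10^-3 × 100.0/10.00 = 0.02414 mol
mass of NaHCO3 = 0.02414 × 84.01 = 2.028 g
% NaHCO3 = 2.028 / 3.261 × 100 = 62.19 %

62.19 %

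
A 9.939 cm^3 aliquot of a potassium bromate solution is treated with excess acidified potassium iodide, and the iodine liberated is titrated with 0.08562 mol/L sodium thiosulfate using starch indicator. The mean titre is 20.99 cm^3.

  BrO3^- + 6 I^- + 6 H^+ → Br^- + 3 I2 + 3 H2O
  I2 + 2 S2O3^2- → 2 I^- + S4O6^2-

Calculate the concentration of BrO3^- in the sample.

0.03014 mol/L

n(S2O3^2-) = 0.02099 × 0.08562 = 1.797 × 10^-3 mol
n(I2) = n(S2O3^2-)/2 = 8.986 × 10^-4 mol
From the 1:3 ratio, n(BrO3^-) in the aliquot = 1/3 × 8.986 × 10^-4 = 2.995 × 10^-4 mol
[BrO3^-] = 2.995 × 10^-4 / 0.009939 = 0.03014 mol/L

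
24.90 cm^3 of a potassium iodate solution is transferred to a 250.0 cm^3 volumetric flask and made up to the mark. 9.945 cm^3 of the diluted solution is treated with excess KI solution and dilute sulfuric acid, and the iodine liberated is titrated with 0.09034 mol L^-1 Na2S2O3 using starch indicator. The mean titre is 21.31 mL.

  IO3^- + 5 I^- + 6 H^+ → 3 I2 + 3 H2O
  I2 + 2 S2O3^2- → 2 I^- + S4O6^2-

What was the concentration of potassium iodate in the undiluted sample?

0.3239 mol/L

n(S2O3^2-) = 0.02131 × 0.09034 = 1.925 × 10^-3 mol
n(I2) = n(S2O3^2-)/2 = 9.626 × 10^-4 mol
From the 1:3 ratio, n(IO3^-) in the aliquot = 1/3 × 9.626 × 10^-4 = 3.209 × 10^-4 mol
[IO3^-]_dilute = 3.209 × 10^-4 / 0.009945 = 0.03226 mol/L
[IO3^-]_original = 0.03226 × 250.0/24.90 = 0.3239 mol/L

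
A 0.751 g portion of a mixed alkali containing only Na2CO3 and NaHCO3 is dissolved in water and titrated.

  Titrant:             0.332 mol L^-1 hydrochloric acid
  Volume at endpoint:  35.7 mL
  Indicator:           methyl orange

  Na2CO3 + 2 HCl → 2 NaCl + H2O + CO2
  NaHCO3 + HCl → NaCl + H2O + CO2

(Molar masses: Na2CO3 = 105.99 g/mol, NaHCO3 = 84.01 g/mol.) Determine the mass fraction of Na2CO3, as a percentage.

55.7 %

n(HCl) = 0.0357 × 0.332 = 0.0119 mol
Let x = n(Na2CO3), y = n(NaHCO3).
Titrant: 2x + 1y = 0.0119;  mass: 105.99x + 84.01y = 0.751
Solving, x = 3.95 × 10^-3 mol, y = 3.96 × 10^-3 mol
mass of Na2CO3 = 3.95 × 10^-3 × 105.99 = 0.418 g
% Na2CO3 = 0.418 / 0.751 × 100 = 55.7 %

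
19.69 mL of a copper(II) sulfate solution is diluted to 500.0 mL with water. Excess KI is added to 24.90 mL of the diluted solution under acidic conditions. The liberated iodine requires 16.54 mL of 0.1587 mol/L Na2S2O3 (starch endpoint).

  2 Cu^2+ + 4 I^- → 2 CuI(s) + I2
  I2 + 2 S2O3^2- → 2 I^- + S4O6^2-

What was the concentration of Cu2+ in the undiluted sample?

n(S2O3^2-) = 0.01654 × 0.1587 = 2.625 × 10^-3 mol
n(I2) = n(S2O3^2-)/2 = 1.312 × 10^-3 mol
From the 2:1 ratio, n(Cu2+) in the aliquot = 2/1 × 1.312 × 10^-3 = 2.625 × 10^-3 mol
[Cu2+]_dilute = 2.625 × 10^-3 / 0.02490 = 0.1054 mol/L
[Cu2+]_original = 0.1054 × 500.0/19.69 = 2.677 mol/L

2.677 mol/L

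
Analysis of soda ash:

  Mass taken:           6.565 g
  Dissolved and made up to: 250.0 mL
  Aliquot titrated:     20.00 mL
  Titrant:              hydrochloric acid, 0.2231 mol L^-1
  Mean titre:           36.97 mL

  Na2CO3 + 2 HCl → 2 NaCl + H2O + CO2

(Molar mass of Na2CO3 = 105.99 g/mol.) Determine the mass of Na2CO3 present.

5.464 g

n(HCl) per titration = 0.03697 × 0.2231 = 8.248 × 10^-3 mol
From the 1:2 ratio, n(Na2CO3) in each aliquot = 1/2 × 8.248 × 10^-3 = 4.124 × 10^-3 mol
n(Na2CO3) in the whole flask = 4.124 × 10^-3 × 250.0/20.00 = 0.05155 mol
mass of Na2CO3 = 0.05155 × 105.99 = 5.464 g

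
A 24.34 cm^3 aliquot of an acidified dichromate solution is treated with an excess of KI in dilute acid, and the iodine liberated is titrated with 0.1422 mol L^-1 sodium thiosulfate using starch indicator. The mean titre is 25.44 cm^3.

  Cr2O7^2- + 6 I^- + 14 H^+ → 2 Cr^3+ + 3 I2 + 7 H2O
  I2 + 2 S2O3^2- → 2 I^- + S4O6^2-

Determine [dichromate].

0.02477 mol/L

n(S2O3^2-) = 0.02544 × 0.1422 = 3.618 × 10^-3 mol
n(I2) = n(S2O3^2-)/2 = 1.809 × 10^-3 mol
From the 1:3 ratio, n(Cr2O7^2-) in the aliquot = 1/3 × 1.809 × 10^-3 = 6.029 × 10^-4 mol
[Cr2O7^2-] = 6.029 × 10^-4 / 0.02434 = 0.02477 mol/L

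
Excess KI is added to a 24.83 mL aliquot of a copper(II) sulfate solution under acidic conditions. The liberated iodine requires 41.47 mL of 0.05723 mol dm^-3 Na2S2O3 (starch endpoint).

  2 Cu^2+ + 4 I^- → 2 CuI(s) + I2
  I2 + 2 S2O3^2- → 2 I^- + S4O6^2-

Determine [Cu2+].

n(S2O3^2-) = 0.04147 × 0.05723 = 2.373 × 10^-3 mol
n(I2) = n(S2O3^2-)/2 = 1.187 × 10^-3 mol
From the 2:1 ratio, n(Cu2+) in the aliquot = 2/1 × 1.187 × 10^-3 = 2.373 × 10^-3 mol
[Cu2+] = 2.373 × 10^-3 / 0.02483 = 0.09558 mol/L

0.09558 mol/L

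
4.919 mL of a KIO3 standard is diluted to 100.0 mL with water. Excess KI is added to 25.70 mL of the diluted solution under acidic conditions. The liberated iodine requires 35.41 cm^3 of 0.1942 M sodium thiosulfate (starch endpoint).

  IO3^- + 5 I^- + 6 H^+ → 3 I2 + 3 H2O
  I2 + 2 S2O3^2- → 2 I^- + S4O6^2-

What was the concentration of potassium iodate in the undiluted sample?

n(S2O3^2-) = 0.03541 × 0.1942 = 6.877 × 10^-3 mol
n(I2) = n(S2O3^2-)/2 = 3.438 × 10^-3 mol
From the 1:3 ratio, n(IO3^-) in the aliquot = 1/3 × 3.438 × 10^-3 = 1.146 × 10^-3 mol
[IO3^-]_dilute = 1.146 × 10^-3 / 0.02570 = 0.04460 mol/L
[IO3^-]_original = 0.04460 × 100.0/4.919 = 0.9066 mol/L

0.9066 M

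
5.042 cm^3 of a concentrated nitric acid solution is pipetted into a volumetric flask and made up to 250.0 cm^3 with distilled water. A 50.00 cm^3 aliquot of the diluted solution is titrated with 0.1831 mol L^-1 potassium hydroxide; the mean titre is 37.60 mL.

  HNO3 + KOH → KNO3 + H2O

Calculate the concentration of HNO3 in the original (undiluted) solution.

n(KOH) = 0.03760 × 0.1831 = 6.885 × 10^-3 mol
n(HNO3) in the aliquot = 6.885 × 10^-3 mol (1:1 ratio)
[HNO3]_dilute = 6.885 × 10^-3 / 0.05000 = 0.1377 mol/L
Dilution factor = 250.0 / 5.042 = 49.58
[HNO3]_stock = 0.1377 × 49.58 = 6.827 mol/L

6.827 mol/L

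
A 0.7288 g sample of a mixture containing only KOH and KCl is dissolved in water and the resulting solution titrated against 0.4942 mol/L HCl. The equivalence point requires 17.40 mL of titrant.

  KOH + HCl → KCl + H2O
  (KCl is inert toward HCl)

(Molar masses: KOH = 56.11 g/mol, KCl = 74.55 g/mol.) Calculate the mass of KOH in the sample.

n(HCl) = 0.01740 × 0.4942 = 8.599 × 10^-3 mol
Let x = n(KOH), y = n(KCl).
Titrant: 1x = 8.599 × 10^-3;  mass: 56.11x + 74.55y = 0.7288
Solving, x = 8.599 × 10^-3 mol, y = 3.304 × 10^-3 mol
mass of KOH = 8.599 × 10^-3 × 56.11 = 0.4825 g

0.4825 g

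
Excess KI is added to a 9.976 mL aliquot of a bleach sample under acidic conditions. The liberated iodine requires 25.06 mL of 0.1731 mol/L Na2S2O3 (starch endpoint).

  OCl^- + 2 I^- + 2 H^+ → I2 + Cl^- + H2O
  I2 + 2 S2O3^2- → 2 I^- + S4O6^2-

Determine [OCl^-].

n(S2O3^2-) = 0.02506 × 0.1731 = 4.338 × 10^-3 mol
n(I2) = n(S2O3^2-)/2 = 2.169 × 10^-3 mol
n(OCl^-) in the aliquot = 2.169 × 10^-3 mol (1:1 ratio)
[OCl^-] = 2.169 × 10^-3 / 0.009976 = 0.2174 mol/L

0.2174 mol/L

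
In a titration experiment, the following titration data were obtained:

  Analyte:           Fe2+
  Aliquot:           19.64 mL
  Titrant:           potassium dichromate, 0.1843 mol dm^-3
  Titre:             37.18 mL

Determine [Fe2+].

Cr2O7^2- + 6 Fe^2+ + 14 H^+ → 2 Cr^3+ + 6 Fe^3+ + 7 H2O
n(K2Cr2O7) = 0.03718 L × 0.1843 mol/L = 6.852 × 10^-3 mol
From the 6:1 mole ratio, n(Fe2+) = 6/1 × 6.852 × 10^-3 = 0.04111 mol
[Fe2+] = 0.04111 mol / 0.01964 L = 2.093 mol/L

2.093 mol/L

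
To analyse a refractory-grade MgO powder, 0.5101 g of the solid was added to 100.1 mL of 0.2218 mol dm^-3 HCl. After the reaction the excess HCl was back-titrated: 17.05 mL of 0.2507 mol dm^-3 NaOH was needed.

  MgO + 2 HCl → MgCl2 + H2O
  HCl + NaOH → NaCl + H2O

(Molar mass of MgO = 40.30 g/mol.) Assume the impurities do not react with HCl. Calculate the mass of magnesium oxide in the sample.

0.3612 g

n(HCl) added = 0.1001 × 0.2218 = 0.02220 mol
n(NaOH) used in back-titration = 0.01705 × 0.2507 = 4.274 × 10^-3 mol
n(HCl) left over = 4.274 × 10^-3 mol (1:1 ratio)
n(HCl) consumed by analyte = 0.02220 − 4.274 × 10^-3 = 0.01793 mol
From the 1:2 ratio, n(MgO) = 1/2 × 0.01793 = 8.964 × 10^-3 mol
mass of MgO = 8.964 × 10^-3 × 40.30 = 0.3612 g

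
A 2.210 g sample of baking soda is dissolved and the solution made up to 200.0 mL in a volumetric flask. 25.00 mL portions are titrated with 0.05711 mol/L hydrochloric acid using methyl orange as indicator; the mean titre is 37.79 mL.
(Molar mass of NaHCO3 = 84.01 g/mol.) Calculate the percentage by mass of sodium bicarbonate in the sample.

NaHCO3 + HCl → NaCl + H2O + CO2
n(HCl) per titration = 0.03779 × 0.05711 = 2.158 × 10^-3 mol
n(NaHCO3) in each aliquot = 2.158 × 10^-3 mol (1:1 ratio)
n(NaHCO3) in the whole flask = 2.158 × 10^-3 × 200.0/25.00 = 0.01727 mol
mass of NaHCO3 = 0.01727 × 84.01 = 1.450 g
% NaHCO3 = 1.450 / 2.210 × 100 = 65.63 %

65.63 %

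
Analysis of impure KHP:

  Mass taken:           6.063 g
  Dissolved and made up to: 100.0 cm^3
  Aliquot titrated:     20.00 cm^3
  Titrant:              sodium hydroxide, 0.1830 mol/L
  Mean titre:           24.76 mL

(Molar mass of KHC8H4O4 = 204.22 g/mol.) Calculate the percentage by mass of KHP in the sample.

KHC8H4O4 + NaOH → KNaC8H4O4 + H2O
n(NaOH) per titration = 0.02476 × 0.1830 = 4.531 × 10^-3 mol
n(KHC8H4O4) in each aliquot = 4.531 × 10^-3 mol (1:1 ratio)
n(KHC8H4O4) in the whole flask = 4.531 × 10^-3 × 100.0/20.00 = 0.02266 mol
mass of KHC8H4O4 = 0.02266 × 204.22 = 4.627 g
% KHC8H4O4 = 4.627 / 6.063 × 100 = 76.31 %

76.31 %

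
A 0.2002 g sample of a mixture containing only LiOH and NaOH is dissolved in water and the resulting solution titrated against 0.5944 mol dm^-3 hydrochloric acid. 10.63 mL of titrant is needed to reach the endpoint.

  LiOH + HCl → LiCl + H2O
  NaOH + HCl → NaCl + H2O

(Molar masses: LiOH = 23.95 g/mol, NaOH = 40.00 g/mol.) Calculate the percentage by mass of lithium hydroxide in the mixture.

39.16 %

n(HCl) = 0.01063 × 0.5944 = 6.318 × 10^-3 mol
Let x = n(LiOH), y = n(NaOH).
Titrant: 1x + 1y = 6.318 × 10^-3;  mass: 23.95x + 40.00y = 0.2002
Solving, x = 3.273 × 10^-3 mol, y = 3.045 × 10^-3 mol
mass of LiOH = 3.273 × 10^-3 × 23.95 = 0.07840 g
% LiOH = 0.07840 / 0.2002 × 100 = 39.16 %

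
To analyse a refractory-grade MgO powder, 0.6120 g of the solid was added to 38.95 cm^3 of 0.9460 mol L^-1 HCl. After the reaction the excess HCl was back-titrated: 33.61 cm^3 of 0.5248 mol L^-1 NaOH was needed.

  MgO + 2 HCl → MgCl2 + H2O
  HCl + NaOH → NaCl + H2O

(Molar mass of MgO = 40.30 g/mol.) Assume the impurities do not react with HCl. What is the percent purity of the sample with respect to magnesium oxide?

63.24 %

n(HCl) added = 0.03895 × 0.9460 = 0.03685 mol
n(NaOH) used in back-titration = 0.03361 × 0.5248 = 0.01764 mol
n(HCl) left over = 0.01764 mol (1:1 ratio)
n(HCl) consumed by analyte = 0.03685 − 0.01764 = 0.01921 mol
From the 1:2 ratio, n(MgO) = 1/2 × 0.01921 = 9.604 × 10^-3 mol
mass of MgO = 9.604 × 10^-3 × 40.30 = 0.3870 g
% MgO = 0.3870 / 0.6120 × 100 = 63.24 %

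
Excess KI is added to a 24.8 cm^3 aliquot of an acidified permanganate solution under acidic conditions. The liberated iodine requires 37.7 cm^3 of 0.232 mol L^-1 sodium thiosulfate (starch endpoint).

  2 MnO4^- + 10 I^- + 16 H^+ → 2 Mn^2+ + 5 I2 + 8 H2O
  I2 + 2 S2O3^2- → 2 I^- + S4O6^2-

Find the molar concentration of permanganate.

0.0705 mol/L

n(S2O3^2-) = 0.0377 × 0.232 = 8.75 × 10^-3 mol
n(I2) = n(S2O3^2-)/2 = 4.37 × 10^-3 mol
From the 2:5 ratio, n(MnO4^-) in the aliquot = 2/5 × 4.37 × 10^-3 = 1.75 × 10^-3 mol
[MnO4^-] = 1.75 × 10^-3 / 0.0248 = 0.0705 mol/L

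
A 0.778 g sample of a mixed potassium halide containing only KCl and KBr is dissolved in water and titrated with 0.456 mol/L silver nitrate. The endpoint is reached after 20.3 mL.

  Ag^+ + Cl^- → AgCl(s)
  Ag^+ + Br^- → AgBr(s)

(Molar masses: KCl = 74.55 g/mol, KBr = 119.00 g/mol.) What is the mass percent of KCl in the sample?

n(AgNO3) = 0.0203 × 0.456 = 9.26 × 10^-3 mol
Let x = n(KCl), y = n(KBr).
Titrant: 1x + 1y = 9.26 × 10^-3;  mass: 74.55x + 119.00y = 0.778
Solving, x = 7.28 × 10^-3 mol, y = 1.98 × 10^-3 mol
mass of KCl = 7.28 × 10^-3 × 74.55 = 0.543 g
% KCl = 0.543 / 0.778 × 100 = 69.8 %

69.8 %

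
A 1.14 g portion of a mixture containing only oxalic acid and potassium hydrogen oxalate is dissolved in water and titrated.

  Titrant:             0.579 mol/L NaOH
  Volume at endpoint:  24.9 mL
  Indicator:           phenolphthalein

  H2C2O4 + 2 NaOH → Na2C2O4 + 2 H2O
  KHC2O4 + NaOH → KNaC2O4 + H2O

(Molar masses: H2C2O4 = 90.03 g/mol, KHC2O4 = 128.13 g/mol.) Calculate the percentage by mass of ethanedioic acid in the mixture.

33.6 %

n(NaOH) = 0.0249 × 0.579 = 0.0144 mol
Let x = n(H2C2O4), y = n(KHC2O4).
Titrant: 2x + 1y = 0.0144;  mass: 90.03x + 128.13y = 1.14
Solving, x = 4.25 × 10^-3 mol, y = 5.91 × 10^-3 mol
mass of H2C2O4 = 4.25 × 10^-3 × 90.03 = 0.383 g
% H2C2O4 = 0.383 / 1.14 × 100 = 33.6 %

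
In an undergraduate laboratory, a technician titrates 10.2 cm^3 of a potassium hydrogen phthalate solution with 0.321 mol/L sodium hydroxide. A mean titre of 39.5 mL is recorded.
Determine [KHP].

KHC8H4O4 + NaOH → KNaC8H4O4 + H2O
n(NaOH) = 0.0395 L × 0.321 mol/L = 0.0127 mol
n(KHC8H4O4) = 0.0127 mol (1:1 mole ratio)
[KHC8H4O4] = 0.0127 mol / 0.0102 L = 1.24 mol/L

1.24 mol/L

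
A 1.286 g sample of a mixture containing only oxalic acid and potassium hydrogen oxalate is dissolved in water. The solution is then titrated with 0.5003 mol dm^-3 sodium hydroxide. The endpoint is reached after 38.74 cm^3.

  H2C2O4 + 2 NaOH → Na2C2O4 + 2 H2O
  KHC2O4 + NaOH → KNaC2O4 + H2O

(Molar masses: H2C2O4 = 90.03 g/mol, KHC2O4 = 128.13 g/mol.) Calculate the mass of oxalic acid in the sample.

n(NaOH) = 0.03874 × 0.5003 = 0.01938 mol
Let x = n(H2C2O4), y = n(KHC2O4).
Titrant: 2x + 1y = 0.01938;  mass: 90.03x + 128.13y = 1.286
Solving, x = 7.203 × 10^-3 mol, y = 4.975 × 10^-3 mol
mass of H2C2O4 = 7.203 × 10^-3 × 90.03 = 0.6485 g

0.6485 g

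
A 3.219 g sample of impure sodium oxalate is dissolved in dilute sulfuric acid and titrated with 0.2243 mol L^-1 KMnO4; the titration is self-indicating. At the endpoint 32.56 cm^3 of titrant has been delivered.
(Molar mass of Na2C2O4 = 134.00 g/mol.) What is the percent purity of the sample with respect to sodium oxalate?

76.00 %

2 MnO4^- + 5 C2O4^2- + 16 H^+ → 2 Mn^2+ + 10 CO2 + 8 H2O
n(KMnO4) = 0.03256 L × 0.2243 mol/L = 7.303 × 10^-3 mol
From the 5:2 ratio, n(Na2C2O4) = 5/2 × 7.303 × 10^-3 = 0.01826 mol
mass of Na2C2O4 = 0.01826 × 134.00 g/mol = 2.447 g
% Na2C2O4 = 2.447 / 3.219 × 100 = 76.00 %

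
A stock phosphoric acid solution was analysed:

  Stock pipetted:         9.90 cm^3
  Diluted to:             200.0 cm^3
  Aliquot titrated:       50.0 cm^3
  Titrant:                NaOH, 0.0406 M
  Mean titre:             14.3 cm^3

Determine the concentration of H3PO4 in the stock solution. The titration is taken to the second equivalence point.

0.117 M

H3PO4 + 2 NaOH → Na2HPO4 + 2 H2O
n(NaOH) = 0.0143 × 0.0406 = 5.81 × 10^-4 mol
From the 1:2 ratio, n(H3PO4) in the aliquot = 1/2 × 5.81 × 10^-4 = 2.90 × 10^-4 mol
[H3PO4]_dilute = 2.90 × 10^-4 / 0.0500 = 0.00581 mol/L
Dilution factor = 200.0 / 9.90 = 20.20
[H3PO4]_stock = 0.00581 × 20.20 = 0.117 mol/L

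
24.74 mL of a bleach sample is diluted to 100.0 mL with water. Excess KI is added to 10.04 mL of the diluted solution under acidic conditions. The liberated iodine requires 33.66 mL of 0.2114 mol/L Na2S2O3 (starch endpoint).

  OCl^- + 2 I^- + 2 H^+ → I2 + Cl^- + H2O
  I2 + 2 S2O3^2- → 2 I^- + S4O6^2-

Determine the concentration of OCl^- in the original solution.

n(S2O3^2-) = 0.03366 × 0.2114 = 7.116 × 10^-3 mol
n(I2) = n(S2O3^2-)/2 = 3.558 × 10^-3 mol
n(OCl^-) in the aliquot = 3.558 × 10^-3 mol (1:1 ratio)
[OCl^-]_dilute = 3.558 × 10^-3 / 0.01004 = 0.3544 mol/L
[OCl^-]_original = 0.3544 × 100.0/24.74 = 1.432 mol/L

1.432 mol/L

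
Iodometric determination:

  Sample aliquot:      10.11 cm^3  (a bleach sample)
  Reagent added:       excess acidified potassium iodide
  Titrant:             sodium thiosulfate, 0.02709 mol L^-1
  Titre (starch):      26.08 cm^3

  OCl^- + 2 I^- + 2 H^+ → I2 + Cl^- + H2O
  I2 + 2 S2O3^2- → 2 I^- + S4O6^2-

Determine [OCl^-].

n(S2O3^2-) = 0.02608 × 0.02709 = 7.065 × 10^-4 mol
n(I2) = n(S2O3^2-)/2 = 3.533 × 10^-4 mol
n(OCl^-) in the aliquot = 3.533 × 10^-4 mol (1:1 ratio)
[OCl^-] = 3.533 × 10^-4 / 0.01011 = 0.03494 mol/L

0.03494 mol/L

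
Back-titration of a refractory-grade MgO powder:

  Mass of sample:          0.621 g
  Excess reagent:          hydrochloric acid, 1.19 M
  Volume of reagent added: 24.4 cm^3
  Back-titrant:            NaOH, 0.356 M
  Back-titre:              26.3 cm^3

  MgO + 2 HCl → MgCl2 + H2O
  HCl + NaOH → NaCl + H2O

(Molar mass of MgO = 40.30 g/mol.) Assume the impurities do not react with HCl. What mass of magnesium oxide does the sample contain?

0.396 g

n(HCl) added = 0.0244 × 1.19 = 0.0290 mol
n(NaOH) used in back-titration = 0.0263 × 0.356 = 9.36 × 10^-3 mol
n(HCl) left over = 9.36 × 10^-3 mol (1:1 ratio)
n(HCl) consumed by analyte = 0.0290 − 9.36 × 10^-3 = 0.0197 mol
From the 1:2 ratio, n(MgO) = 1/2 × 0.0197 = 9.84 × 10^-3 mol
mass of MgO = 9.84 × 10^-3 × 40.30 = 0.396 g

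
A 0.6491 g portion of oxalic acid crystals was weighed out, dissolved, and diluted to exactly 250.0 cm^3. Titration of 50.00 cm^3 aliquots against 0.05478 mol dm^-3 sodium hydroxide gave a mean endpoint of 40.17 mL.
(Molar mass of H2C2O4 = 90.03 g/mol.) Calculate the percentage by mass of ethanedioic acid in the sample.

H2C2O4 + 2 NaOH → Na2C2O4 + 2 H2O
n(NaOH) per titration = 0.04017 × 0.05478 = 2.201 × 10^-3 mol
From the 1:2 ratio, n(H2C2O4) in each aliquot = 1/2 × 2.201 × 10^-3 = 1.100 × 10^-3 mol
n(H2C2O4) in the whole flask = 1.100 × 10^-3 × 250.0/50.00 = 5.501 × 10^-3 mol
mass of H2C2O4 = 5.501 × 10^-3 × 90.03 = 0.4953 g
% H2C2O4 = 0.4953 / 0.6491 × 100 = 76.30 %

76.30 %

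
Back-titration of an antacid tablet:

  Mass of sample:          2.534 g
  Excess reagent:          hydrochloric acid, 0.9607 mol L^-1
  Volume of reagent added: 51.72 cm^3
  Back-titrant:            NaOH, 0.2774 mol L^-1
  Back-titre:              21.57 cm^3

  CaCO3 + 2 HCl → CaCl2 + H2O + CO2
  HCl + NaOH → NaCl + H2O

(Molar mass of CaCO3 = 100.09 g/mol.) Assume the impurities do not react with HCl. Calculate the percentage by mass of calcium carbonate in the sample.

86.31 %

n(HCl) added = 0.05172 × 0.9607 = 0.04969 mol
n(NaOH) used in back-titration = 0.02157 × 0.2774 = 5.984 × 10^-3 mol
n(HCl) left over = 5.984 × 10^-3 mol (1:1 ratio)
n(HCl) consumed by analyte = 0.04969 − 5.984 × 10^-3 = 0.04370 mol
From the 1:2 ratio, n(CaCO3) = 1/2 × 0.04370 = 0.02185 mol
mass of CaCO3 = 0.02185 × 100.09 = 2.187 g
% CaCO3 = 2.187 / 2.534 × 100 = 86.31 %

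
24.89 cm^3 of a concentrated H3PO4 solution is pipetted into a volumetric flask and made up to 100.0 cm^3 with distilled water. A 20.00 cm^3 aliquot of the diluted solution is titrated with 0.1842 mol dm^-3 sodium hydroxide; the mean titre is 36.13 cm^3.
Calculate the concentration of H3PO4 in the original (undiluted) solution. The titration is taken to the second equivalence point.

H3PO4 + 2 NaOH → Na2HPO4 + 2 H2O
n(NaOH) = 0.03613 × 0.1842 = 6.655 × 10^-3 mol
From the 1:2 ratio, n(H3PO4) in the aliquot = 1/2 × 6.655 × 10^-3 = 3.328 × 10^-3 mol
[H3PO4]_dilute = 3.328 × 10^-3 / 0.02000 = 0.1664 mol/L
Dilution factor = 100.0 / 24.89 = 4.018
[H3PO4]_stock = 0.1664 × 4.018 = 0.6685 mol/L

0.6685 mol/L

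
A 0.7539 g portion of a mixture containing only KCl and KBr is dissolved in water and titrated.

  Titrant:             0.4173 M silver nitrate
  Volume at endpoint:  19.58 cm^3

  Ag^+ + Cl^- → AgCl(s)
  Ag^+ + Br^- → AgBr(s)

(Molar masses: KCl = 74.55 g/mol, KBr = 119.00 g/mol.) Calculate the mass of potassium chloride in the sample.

n(AgNO3) = 0.01958 × 0.4173 = 8.171 × 10^-3 mol
Let x = n(KCl), y = n(KBr).
Titrant: 1x + 1y = 8.171 × 10^-3;  mass: 74.55x + 119.00y = 0.7539
Solving, x = 4.914 × 10^-3 mol, y = 3.257 × 10^-3 mol
mass of KCl = 4.914 × 10^-3 × 74.55 = 0.3663 g

0.3663 g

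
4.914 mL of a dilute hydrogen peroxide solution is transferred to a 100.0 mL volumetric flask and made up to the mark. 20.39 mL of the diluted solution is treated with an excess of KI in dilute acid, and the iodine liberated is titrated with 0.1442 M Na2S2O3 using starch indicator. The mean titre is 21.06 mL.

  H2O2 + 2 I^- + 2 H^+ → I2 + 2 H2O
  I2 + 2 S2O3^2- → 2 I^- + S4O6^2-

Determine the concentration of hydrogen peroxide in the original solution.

n(S2O3^2-) = 0.02106 × 0.1442 = 3.037 × 10^-3 mol
n(I2) = n(S2O3^2-)/2 = 1.518 × 10^-3 mol
n(H2O2) in the aliquot = 1.518 × 10^-3 mol (1:1 ratio)
[H2O2]_dilute = 1.518 × 10^-3 / 0.02039 = 0.07447 mol/L
[H2O2]_original = 0.07447 × 100.0/4.914 = 1.515 mol/L

1.515 M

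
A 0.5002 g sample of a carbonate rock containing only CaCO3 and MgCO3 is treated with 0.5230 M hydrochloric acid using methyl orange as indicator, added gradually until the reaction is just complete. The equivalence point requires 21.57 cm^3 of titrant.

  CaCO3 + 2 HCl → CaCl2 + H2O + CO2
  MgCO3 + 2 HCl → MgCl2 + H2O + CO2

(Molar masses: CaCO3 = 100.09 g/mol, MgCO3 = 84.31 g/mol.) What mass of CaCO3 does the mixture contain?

0.1563 g

n(HCl) = 0.02157 × 0.5230 = 0.01128 mol
Let x = n(CaCO3), y = n(MgCO3).
Titrant: 2x + 2y = 0.01128;  mass: 100.09x + 84.31y = 0.5002
Solving, x = 1.562 × 10^-3 mol, y = 4.079 × 10^-3 mol
mass of CaCO3 = 1.562 × 10^-3 × 100.09 = 0.1563 g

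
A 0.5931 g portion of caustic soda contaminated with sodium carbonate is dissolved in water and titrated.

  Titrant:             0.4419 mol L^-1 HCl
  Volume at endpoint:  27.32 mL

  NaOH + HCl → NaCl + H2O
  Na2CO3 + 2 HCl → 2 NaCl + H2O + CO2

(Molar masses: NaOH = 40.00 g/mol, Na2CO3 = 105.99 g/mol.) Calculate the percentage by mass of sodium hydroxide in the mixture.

n(HCl) = 0.02732 × 0.4419 = 0.01207 mol
Let x = n(NaOH), y = n(Na2CO3).
Titrant: 1x + 2y = 0.01207;  mass: 40.00x + 105.99y = 0.5931
Solving, x = 3.593 × 10^-3 mol, y = 4.240 × 10^-3 mol
mass of NaOH = 3.593 × 10^-3 × 40.00 = 0.1437 g
% NaOH = 0.1437 / 0.5931 × 100 = 24.23 %

24.23 %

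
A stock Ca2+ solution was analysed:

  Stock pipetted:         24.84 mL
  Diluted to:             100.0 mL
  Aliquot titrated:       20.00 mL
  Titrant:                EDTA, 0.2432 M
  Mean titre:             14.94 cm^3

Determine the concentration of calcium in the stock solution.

0.7314 M

Ca^2+ + EDTA^4- → [Ca(EDTA)]^2-
n(EDTA) = 0.01494 × 0.2432 = 3.633 × 10^-3 mol
n(Ca2+) in the aliquot = 3.633 × 10^-3 mol (1:1 ratio)
[Ca2+]_dilute = 3.633 × 10^-3 / 0.02000 = 0.1817 mol/L
Dilution factor = 100.0 / 24.84 = 4.026
[Ca2+]_stock = 0.1817 × 4.026 = 0.7314 mol/L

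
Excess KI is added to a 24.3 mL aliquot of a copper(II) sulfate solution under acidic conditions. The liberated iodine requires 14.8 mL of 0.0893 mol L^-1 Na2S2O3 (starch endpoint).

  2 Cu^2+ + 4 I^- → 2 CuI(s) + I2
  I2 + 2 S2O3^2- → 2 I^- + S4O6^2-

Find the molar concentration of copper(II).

n(S2O3^2-) = 0.0148 × 0.0893 = 1.32 × 10^-3 mol
n(I2) = n(S2O3^2-)/2 = 6.61 × 10^-4 mol
From the 2:1 ratio, n(Cu2+) in the aliquot = 2/1 × 6.61 × 10^-4 = 1.32 × 10^-3 mol
[Cu2+] = 1.32 × 10^-3 / 0.0243 = 0.0544 mol/L

0.0544 mol/L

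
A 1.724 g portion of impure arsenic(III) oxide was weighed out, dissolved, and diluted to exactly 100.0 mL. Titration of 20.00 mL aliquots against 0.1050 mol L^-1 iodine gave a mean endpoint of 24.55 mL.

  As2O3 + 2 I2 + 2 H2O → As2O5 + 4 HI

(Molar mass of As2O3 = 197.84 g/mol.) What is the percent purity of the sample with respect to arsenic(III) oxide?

n(I2) per titration = 0.02455 × 0.1050 = 2.578 × 10^-3 mol
From the 1:2 ratio, n(As2O3) in each aliquot = 1/2 × 2.578 × 10^-3 = 1.289 × 10^-3 mol
n(As2O3) in the whole flask = 1.289 × 10^-3 × 100.0/20.00 = 6.444 × 10^-3 mol
mass of As2O3 = 6.444 × 10^-3 × 197.84 = 1.275 g
% As2O3 = 1.275 / 1.724 × 100 = 73.95 %

73.95 %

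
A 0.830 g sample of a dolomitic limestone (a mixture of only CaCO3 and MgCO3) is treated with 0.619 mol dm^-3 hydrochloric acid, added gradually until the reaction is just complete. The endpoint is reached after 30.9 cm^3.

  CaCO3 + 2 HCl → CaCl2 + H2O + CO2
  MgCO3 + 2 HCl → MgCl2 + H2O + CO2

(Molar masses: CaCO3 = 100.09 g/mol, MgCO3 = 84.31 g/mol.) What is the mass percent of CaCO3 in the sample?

18.1 %

n(HCl) = 0.0309 × 0.619 = 0.0191 mol
Let x = n(CaCO3), y = n(MgCO3).
Titrant: 2x + 2y = 0.0191;  mass: 100.09x + 84.31y = 0.830
Solving, x = 1.50 × 10^-3 mol, y = 8.06 × 10^-3 mol
mass of CaCO3 = 1.50 × 10^-3 × 100.09 = 0.150 g
% CaCO3 = 0.150 / 0.830 × 100 = 18.1 %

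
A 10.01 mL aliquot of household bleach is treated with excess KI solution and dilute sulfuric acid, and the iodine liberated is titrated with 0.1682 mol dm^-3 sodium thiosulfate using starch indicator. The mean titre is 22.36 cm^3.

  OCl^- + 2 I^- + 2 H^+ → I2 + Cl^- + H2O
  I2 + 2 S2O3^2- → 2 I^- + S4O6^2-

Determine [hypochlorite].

n(S2O3^2-) = 0.02236 × 0.1682 = 3.761 × 10^-3 mol
n(I2) = n(S2O3^2-)/2 = 1.880 × 10^-3 mol
n(OCl^-) in the aliquot = 1.880 × 10^-3 mol (1:1 ratio)
[OCl^-] = 1.880 × 10^-3 / 0.01001 = 0.1879 mol/L

0.1879 mol/L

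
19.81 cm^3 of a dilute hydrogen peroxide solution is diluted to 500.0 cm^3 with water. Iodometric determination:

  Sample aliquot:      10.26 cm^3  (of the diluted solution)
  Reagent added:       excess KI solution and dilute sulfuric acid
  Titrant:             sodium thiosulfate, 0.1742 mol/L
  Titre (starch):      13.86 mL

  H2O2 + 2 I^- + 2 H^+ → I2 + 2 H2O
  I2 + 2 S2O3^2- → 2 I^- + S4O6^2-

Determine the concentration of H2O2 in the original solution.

2.970 mol/L

n(S2O3^2-) = 0.01386 × 0.1742 = 2.414 × 10^-3 mol
n(I2) = n(S2O3^2-)/2 = 1.207 × 10^-3 mol
n(H2O2) in the aliquot = 1.207 × 10^-3 mol (1:1 ratio)
[H2O2]_dilute = 1.207 × 10^-3 / 0.01026 = 0.1177 mol/L
[H2O2]_original = 0.1177 × 500.0/19.81 = 2.970 mol/L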